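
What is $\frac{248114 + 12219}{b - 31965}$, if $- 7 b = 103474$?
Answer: $- \frac{260333}{46747} \approx -5.569$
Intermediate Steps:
$b = -14782$ ($b = \left(- \frac{1}{7}\right) 103474 = -14782$)
$\frac{248114 + 12219}{b - 31965} = \frac{248114 + 12219}{-14782 - 31965} = \frac{260333}{-46747} = 260333 \left(- \frac{1}{46747}\right) = - \frac{260333}{46747}$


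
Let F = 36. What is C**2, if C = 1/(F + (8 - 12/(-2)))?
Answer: 1/2500 ≈ 0.00040000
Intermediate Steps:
C = 1/50 (C = 1/(36 + (8 - 12/(-2))) = 1/(36 + (8 - 12*(-1)/2)) = 1/(36 + (8 - 3*(-2))) = 1/(36 + (8 + 6)) = 1/(36 + 14) = 1/50 ≈ 0.020000)
C**2 = (1/50)**2 = 1/2500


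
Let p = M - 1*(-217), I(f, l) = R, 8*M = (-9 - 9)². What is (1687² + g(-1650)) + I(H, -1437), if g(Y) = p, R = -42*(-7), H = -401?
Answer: 5693041/2 ≈ 2.8465e+6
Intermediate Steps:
M = 81/2 (M = (-9 - 9)²/8 = (⅛)*(-18)² = (⅛)*324 = 81/2 ≈ 40.500)
R = 294
I(f, l) = 294
p = 515/2 (p = 81/2 - 1*(-217) = 81/2 + 217 = 515/2 ≈ 257.50)
g(Y) = 515/2
(1687² + g(-1650)) + I(H, -1437) = (1687² + 515/2) + 294 = (2845969 + 515/2) + 294 = 5692453/2 + 294 = 5693041/2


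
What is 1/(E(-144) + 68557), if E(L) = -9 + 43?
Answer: 1/68591 ≈ 1.4579e-5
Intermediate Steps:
E(L) = 34
1/(E(-144) + 68557) = 1/(34 + 68557) = 1/68591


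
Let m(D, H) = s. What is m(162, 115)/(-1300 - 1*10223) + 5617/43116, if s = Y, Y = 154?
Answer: 19361609/165608556 ≈ 0.11691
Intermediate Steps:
s = 154
m(D, H) = 154
m(162, 115)/(-1300 - 1*10223) + 5617/43116 = 154/(-1300 - 1*10223) + 5617/43116 = 154/(-1300 - 10223) + 5617*(1/43116) = 154/(-11523) + 5617/43116 = 154*(-1/11523) + 5617/43116 = -154/11523 + 5617/43116 = 19361609/165608556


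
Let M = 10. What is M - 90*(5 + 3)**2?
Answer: -5750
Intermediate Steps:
M - 90*(5 + 3)**2 = 10 - 90*(5 + 3)**2 = 10 - 90*8**2 = 10 - 90*64 = 10 - 5760 = -5750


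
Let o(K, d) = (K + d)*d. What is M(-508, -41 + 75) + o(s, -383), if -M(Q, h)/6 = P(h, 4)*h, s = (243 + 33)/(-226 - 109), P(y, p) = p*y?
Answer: 39952283/335 ≈ 1.1926e+5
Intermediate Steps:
s = -276/335 (s = 276/(-335) = 276*(-1/335) = -276/335 ≈ -0.82388)
M(Q, h) = -24*h² (M(Q, h) = -6*4*h*h = -24*h²)
o(K, d) = d*(K + d)
M(-508, -41 + 75) + o(s, -383) = -24*(-41 + 75)² - 383*(-276/335 - 383) = -24*34² - 383*(-128581/335) = -24*1156 + 49246523/335 = -27744 + 49246523/335 = 39952283/335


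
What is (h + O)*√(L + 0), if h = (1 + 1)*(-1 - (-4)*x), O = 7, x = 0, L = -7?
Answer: 5*I*√7 ≈ 13.229*I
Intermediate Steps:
h = -2 (h = (1 + 1)*(-1 - (-4)*0) = 2*(-1 - 1*0) = 2*(-1 + 0) = 2*(-1) = -2)
(h + O)*√(L + 0) = (-2 + 7)*√(-7 + 0) = 5*√(-7) = 5*(I*√7) = 5*I*√7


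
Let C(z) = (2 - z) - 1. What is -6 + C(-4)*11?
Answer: 49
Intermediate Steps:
C(z) = 1 - z
-6 + C(-4)*11 = -6 + (1 - 1*(-4))*11 = -6 + (1 + 4)*11 = -6 + 5*11 = -6 + 55 = 49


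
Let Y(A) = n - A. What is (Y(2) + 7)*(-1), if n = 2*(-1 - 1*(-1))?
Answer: -5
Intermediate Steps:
n = 0 (n = 2*(-1 + 1) = 2*0 = 0)
Y(A) = -A (Y(A) = 0 - A = -A)
(Y(2) + 7)*(-1) = (-1*2 + 7)*(-1) = (-2 + 7)*(-1) = 5*(-1) = -5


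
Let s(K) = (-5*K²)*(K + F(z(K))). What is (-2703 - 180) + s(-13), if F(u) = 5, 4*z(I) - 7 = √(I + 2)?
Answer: 3877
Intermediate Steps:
z(I) = 7/4 + √(2 + I)/4 (z(I) = 7/4 + √(I + 2)/4 = 7/4 + √(2 + I)/4)
s(K) = -5*K²*(5 + K) (s(K) = (-5*K²)*(K + 5) = (-5*K²)*(5 + K) = -5*K²*(5 + K))
(-2703 - 180) + s(-13) = (-2703 - 180) + 5*(-13)²*(-5 - 1*(-13)) = -2883 + 5*169*(-5 + 13) = -2883 + 5*169*8 = -2883 + 6760 = 3877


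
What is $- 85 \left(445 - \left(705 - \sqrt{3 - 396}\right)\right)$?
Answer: $22100 - 85 i \sqrt{393} \approx 22100.0 - 1685.1 i$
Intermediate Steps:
$- 85 \left(445 - \left(705 - \sqrt{3 - 396}\right)\right) = - 85 \left(445 - \left(705 - \sqrt{-393}\right)\right) = - 85 \left(445 - \left(705 - i \sqrt{393}\right)\right) = - 85 \left(-260 + i \sqrt{393}\right) = 22100 - 85 i \sqrt{393}$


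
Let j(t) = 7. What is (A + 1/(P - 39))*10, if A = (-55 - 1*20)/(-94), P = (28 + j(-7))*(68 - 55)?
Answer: 78235/9776 ≈ 8.0028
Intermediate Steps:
P = 455 (P = (28 + 7)*(68 - 55) = 35*13 = 455)
A = 75/94 (A = (-55 - 20)*(-1/94) = -75*(-1/94) = 75/94 ≈ 0.79787)
(A + 1/(P - 39))*10 = (75/94 + 1/(455 - 39))*10 = (75/94 + 1/416)*10 = (15647/19552)*10 = 78235/9776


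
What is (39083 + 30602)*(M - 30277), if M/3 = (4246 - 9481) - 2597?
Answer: -3747171505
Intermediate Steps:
M = -23496 (M = 3*((4246 - 9481) - 2597) = 3*(-5235 - 2597) = 3*(-7832) = -23496)
(39083 + 30602)*(M - 30277) = (39083 + 30602)*(-23496 - 30277) = 69685*(-53773) = -3747171505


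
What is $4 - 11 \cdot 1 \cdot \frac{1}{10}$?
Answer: $\frac{29}{10} \approx 2.9$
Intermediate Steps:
$4 - 11 \cdot 1 \cdot \frac{1}{10} = 4 - \frac{11}{10} = \frac{29}{10}$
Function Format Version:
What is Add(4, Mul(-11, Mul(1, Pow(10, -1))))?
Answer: Rational(29, 10) ≈ 2.9000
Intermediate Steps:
Add(4, Mul(-11, Mul(1, Pow(10, -1)))) = Add(4, Mul(-11, Mul(1, Rational(1, 10)))) = Add(4, Mul(-11, Rational(1, 10))) = Add(4, Rational(-11, 10)) = Rational(29, 10)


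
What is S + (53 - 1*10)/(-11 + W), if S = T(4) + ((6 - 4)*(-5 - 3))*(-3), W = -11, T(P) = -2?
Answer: 969/22 ≈ 44.045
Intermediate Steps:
S = 46 (S = -2 + ((6 - 4)*(-5 - 3))*(-3) = -2 + (2*(-8))*(-3) = -2 - 16*(-3) = -2 + 48 = 46)
S + (53 - 1*10)/(-11 + W) = 46 + (53 - 1*10)/(-11 - 11) = 46 + (53 - 10)/(-22) = 46 + 43*(-1/22) = 46 - 43/22 = 969/22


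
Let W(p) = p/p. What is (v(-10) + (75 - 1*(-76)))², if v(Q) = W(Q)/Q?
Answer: 2277081/100 ≈ 22771.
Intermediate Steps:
W(p) = 1
v(Q) = 1/Q
(v(-10) + (75 - 1*(-76)))² = (1/(-10) + (75 - 1*(-76)))² = (-⅒ + (75 + 76))² = (-⅒ + 151)² = (1509/10)² = 2277081/100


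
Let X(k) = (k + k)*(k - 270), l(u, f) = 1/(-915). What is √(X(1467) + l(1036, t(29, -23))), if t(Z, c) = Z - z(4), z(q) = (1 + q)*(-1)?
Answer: √2940332524635/915 ≈ 1874.0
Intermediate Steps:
z(q) = -1 - q
t(Z, c) = 5 + Z (t(Z, c) = Z - (-1 - 1*4) = Z - (-1 - 4) = Z - 1*(-5) = Z + 5 = 5 + Z)
l(u, f) = -1/915
X(k) = 2*k*(-270 + k) (X(k) = (2*k)*(-270 + k) = 2*k*(-270 + k))
√(X(1467) + l(1036, t(29, -23))) = √(2*1467*(-270 + 1467) - 1/915) = √(2*1467*1197 - 1/915) = √(3511998 - 1/915) = √(3213478169/915) = √2940332524635/915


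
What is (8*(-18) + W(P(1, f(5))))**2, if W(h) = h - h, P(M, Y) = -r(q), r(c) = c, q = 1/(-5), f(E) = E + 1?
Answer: 20736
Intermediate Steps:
f(E) = 1 + E
q = -1/5 ≈ -0.20000
P(M, Y) = 1/5 (P(M, Y) = -1*(-1/5) = 1/5)
W(h) = 0
(8*(-18) + W(P(1, f(5))))**2 = (8*(-18) + 0)**2 = (-144 + 0)**2 = (-144)**2 = 20736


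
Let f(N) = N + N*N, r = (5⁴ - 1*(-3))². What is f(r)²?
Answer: 24192422155697433145600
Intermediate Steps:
r = 394384 (r = (625 + 3)² = 628² = 394384)
f(N) = N + N²
f(r)² = (394384*(1 + 394384))² = (394384*394385)² = 155539133840² = 24192422155697433145600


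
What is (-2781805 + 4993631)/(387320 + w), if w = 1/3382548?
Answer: 7481607612648/1310128491361 ≈ 5.7106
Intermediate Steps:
w = 1/3382548 ≈ 2.9563e-7
(-2781805 + 4993631)/(387320 + w) = (-2781805 + 4993631)/(387320 + 1/3382548) = 2211826/(1310128491361/3382548) = 2211826*(3382548/1310128491361) = 7481607612648/1310128491361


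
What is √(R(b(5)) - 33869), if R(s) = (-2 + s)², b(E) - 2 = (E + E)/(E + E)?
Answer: 2*I*√8467 ≈ 184.03*I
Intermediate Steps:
b(E) = 3 (b(E) = 2 + (E + E)/(E + E) = 2 + (2*E)/((2*E)) = 2 + (2*E)*(1/(2*E)) = 2 + 1 = 3)
√(R(b(5)) - 33869) = √((-2 + 3)² - 33869) = √(1² - 33869) = √(1 - 33869) = √(-33868) = 2*I*√8467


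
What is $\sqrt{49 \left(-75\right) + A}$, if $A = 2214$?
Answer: $i \sqrt{1461} \approx 38.223 i$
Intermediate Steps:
$\sqrt{49 \left(-75\right) + A} = \sqrt{49 \left(-75\right) + 2214} = \sqrt{-3675 + 2214} = \sqrt{-1461} = i \sqrt{1461}$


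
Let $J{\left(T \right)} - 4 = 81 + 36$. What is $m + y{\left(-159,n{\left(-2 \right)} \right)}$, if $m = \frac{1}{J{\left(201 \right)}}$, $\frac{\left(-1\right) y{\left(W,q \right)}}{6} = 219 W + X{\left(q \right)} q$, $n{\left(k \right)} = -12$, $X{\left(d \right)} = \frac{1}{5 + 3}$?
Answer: $\frac{25281136}{121} \approx 2.0894 \cdot 10^{5}$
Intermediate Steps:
$X{\left(d \right)} = \frac{1}{8}$
$J{\left(T \right)} = 121$ ($J{\left(T \right)} = 4 + \left(81 + 36\right) = 4 + 117 = 121$)
$y{\left(W,q \right)} = - 1314 W - \frac{3 q}{4}$ ($y{\left(W,q \right)} = - 6 \left(219 W + \frac{q}{8}\right) = - 1314 W - \frac{3 q}{4}$)
$m = \frac{1}{121} \approx 0.0082645$
$m + y{\left(-159,n{\left(-2 \right)} \right)} = \frac{1}{121} - -208935 = \frac{1}{121} + \left(208926 + 9\right) = \frac{1}{121} + 208935 = \frac{25281136}{121}$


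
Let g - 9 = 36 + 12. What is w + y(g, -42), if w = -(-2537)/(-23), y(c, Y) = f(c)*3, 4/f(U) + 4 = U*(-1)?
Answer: -155033/1403 ≈ -110.50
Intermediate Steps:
f(U) = 4/(-4 - U) (f(U) = 4/(-4 + U*(-1)) = 4/(-4 - U))
g = 57 (g = 9 + (36 + 12) = 9 + 48 = 57)
y(c, Y) = -12/(4 + c) (y(c, Y) = -4/(4 + c)*3 = -12/(4 + c))
w = -2537/23 (w = -(-2537)*(-1)/23 = -43*59/23 = -2537/23 ≈ -110.30)
w + y(g, -42) = -2537/23 - 12/(4 + 57) = -2537/23 - 12/61 = -155033/1403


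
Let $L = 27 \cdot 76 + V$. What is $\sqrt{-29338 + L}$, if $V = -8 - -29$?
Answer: $i \sqrt{27265} \approx 165.12 i$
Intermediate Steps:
$V = 21$ ($V = -8 + 29 = 21$)
$L = 2073$ ($L = 27 \cdot 76 + 21 = 2052 + 21 = 2073$)
$\sqrt{-29338 + L} = \sqrt{-29338 + 2073} = \sqrt{-27265} = i \sqrt{27265}$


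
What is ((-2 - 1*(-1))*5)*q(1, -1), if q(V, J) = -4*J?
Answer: -20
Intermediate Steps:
((-2 - 1*(-1))*5)*q(1, -1) = ((-2 - 1*(-1))*5)*(-4*(-1)) = ((-2 + 1)*5)*4 = -1*5*4 = -5*4 = -20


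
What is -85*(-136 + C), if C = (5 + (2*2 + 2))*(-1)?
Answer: 12495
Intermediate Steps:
C = -11 (C = (5 + (4 + 2))*(-1) = (5 + 6)*(-1) = 11*(-1) = -11)
-85*(-136 + C) = -85*(-136 - 11) = -85*(-147) = 12495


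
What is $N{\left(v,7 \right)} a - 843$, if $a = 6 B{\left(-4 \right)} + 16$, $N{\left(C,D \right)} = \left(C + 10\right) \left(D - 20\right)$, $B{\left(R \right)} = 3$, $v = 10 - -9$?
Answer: $-13661$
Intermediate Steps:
$v = 19$ ($v = 10 + 9 = 19$)
$N{\left(C,D \right)} = \left(-20 + D\right) \left(10 + C\right)$ ($N{\left(C,D \right)} = \left(10 + C\right) \left(-20 + D\right) = \left(-20 + D\right) \left(10 + C\right)$)
$a = 34$ ($a = 6 \cdot 3 + 16 = 18 + 16 = 34$)
$N{\left(v,7 \right)} a - 843 = \left(-200 - 380 + 10 \cdot 7 + 19 \cdot 7\right) 34 - 843 = \left(-200 - 380 + 70 + 133\right) 34 - 843 = \left(-377\right) 34 - 843 = -12818 - 843 = -13661$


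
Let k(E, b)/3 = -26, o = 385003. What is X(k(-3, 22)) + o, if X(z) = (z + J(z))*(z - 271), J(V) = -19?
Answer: 418856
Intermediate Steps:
k(E, b) = -78 (k(E, b) = 3*(-26) = -78)
X(z) = (-271 + z)*(-19 + z) (X(z) = (z - 19)*(z - 271) = (-19 + z)*(-271 + z) = (-271 + z)*(-19 + z))
X(k(-3, 22)) + o = (5149 + (-78)² - 290*(-78)) + 385003 = (5149 + 6084 + 22620) + 385003 = 33853 + 385003 = 418856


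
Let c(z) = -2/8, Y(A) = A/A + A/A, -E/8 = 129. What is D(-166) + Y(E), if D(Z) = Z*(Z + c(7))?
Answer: 55199/2 ≈ 27600.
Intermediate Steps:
E = -1032 (E = -8*129 = -1032)
Y(A) = 2 (Y(A) = 1 + 1 = 2)
c(z) = -¼ (c(z) = -2*⅛ = -¼)
D(Z) = Z*(-¼ + Z) (D(Z) = Z*(Z - ¼) = Z*(-¼ + Z))
D(-166) + Y(E) = -166*(-¼ - 166) + 2 = -166*(-665/4) + 2 = 55195/2 + 2 = 55199/2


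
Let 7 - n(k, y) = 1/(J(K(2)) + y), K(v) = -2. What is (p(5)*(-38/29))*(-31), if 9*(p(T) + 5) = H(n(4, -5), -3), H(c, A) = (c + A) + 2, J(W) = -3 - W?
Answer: -137237/783 ≈ -175.27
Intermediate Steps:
n(k, y) = 7 - 1/(-1 + y) (n(k, y) = 7 - 1/((-3 - 1*(-2)) + y) = 7 - 1/((-3 + 2) + y) = 7 - 1/(-1 + y))
H(c, A) = 2 + A + c (H(c, A) = (A + c) + 2 = 2 + A + c)
p(T) = -233/54 (p(T) = -5 + (2 - 3 + (-8 + 7*(-5))/(-1 - 5))/9 = -5 + (2 - 3 + (-8 - 35)/(-6))/9 = -5 + (2 - 3 - 1/6*(-43))/9 = -5 + (2 - 3 + 43/6)/9 = -5 + (1/9)*(37/6) = -5 + 37/54 = -233/54)
(p(5)*(-38/29))*(-31) = -(-4427)/(27*29)*(-31) = -233/54*(-38/29)*(-31) = (4427/783)*(-31) = -137237/783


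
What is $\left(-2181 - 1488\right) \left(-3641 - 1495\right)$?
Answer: $18843984$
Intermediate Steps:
$\left(-2181 - 1488\right) \left(-3641 - 1495\right) = \left(-3669\right) \left(-5136\right) = 18843984$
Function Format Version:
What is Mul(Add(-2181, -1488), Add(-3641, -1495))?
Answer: 18843984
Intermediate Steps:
Mul(Add(-2181, -1488), Add(-3641, -1495)) = Mul(-3669, -5136) = 18843984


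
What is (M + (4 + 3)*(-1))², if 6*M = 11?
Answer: 961/36 ≈ 26.694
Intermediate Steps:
M = 11/6 (M = (⅙)*11 = 11/6 ≈ 1.8333)
(M + (4 + 3)*(-1))² = (11/6 + (4 + 3)*(-1))² = (11/6 + 7*(-1))² = (11/6 - 7)² = (-31/6)² = 961/36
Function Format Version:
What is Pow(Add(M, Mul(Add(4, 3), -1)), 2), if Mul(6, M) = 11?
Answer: Rational(961, 36) ≈ 26.694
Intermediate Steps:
M = Rational(11, 6) (M = Mul(Rational(1, 6), 11) = Rational(11, 6) ≈ 1.8333)
Pow(Add(M, Mul(Add(4, 3), -1)), 2) = Pow(Add(Rational(11, 6), Mul(Add(4, 3), -1)), 2) = Pow(Add(Rational(11, 6), Mul(7, -1)), 2) = Pow(Add(Rational(11, 6), -7), 2) = Pow(Rational(-31, 6), 2) = Rational(961, 36)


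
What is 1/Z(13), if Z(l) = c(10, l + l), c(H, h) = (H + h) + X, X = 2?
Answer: 1/38 ≈ 0.026316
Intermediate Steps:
c(H, h) = 2 + H + h (c(H, h) = (H + h) + 2 = 2 + H + h)
Z(l) = 12 + 2*l (Z(l) = 2 + 10 + (l + l) = 2 + 10 + 2*l = 12 + 2*l)
1/Z(13) = 1/(12 + 2*13) = 1/(12 + 26) = 1/38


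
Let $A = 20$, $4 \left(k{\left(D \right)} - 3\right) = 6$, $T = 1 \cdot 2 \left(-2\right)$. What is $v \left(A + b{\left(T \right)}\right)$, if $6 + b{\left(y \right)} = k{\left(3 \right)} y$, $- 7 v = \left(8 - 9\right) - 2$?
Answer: $- \frac{12}{7} \approx -1.7143$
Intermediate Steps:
$T = -4$ ($T = 2 \left(-2\right) = -4$)
$k{\left(D \right)} = \frac{9}{2}$ ($k{\left(D \right)} = 3 + \frac{1}{4} \cdot 6 = 3 + \frac{3}{2} = \frac{9}{2}$)
$v = \frac{3}{7}$ ($v = - \frac{\left(8 - 9\right) - 2}{7} = - \frac{-1 - 2}{7} = \left(- \frac{1}{7}\right) \left(-3\right) = \frac{3}{7} \approx 0.42857$)
$b{\left(y \right)} = -6 + \frac{9 y}{2}$
$v \left(A + b{\left(T \right)}\right) = \frac{3 \left(20 + \left(-6 + \frac{9}{2} \left(-4\right)\right)\right)}{7} = \frac{3 \left(20 - 24\right)}{7} = \frac{3}{7} \left(-4\right) = - \frac{12}{7}$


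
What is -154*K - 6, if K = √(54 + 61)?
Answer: -6 - 154*√115 ≈ -1657.5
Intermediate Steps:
K = √115 ≈ 10.724
-154*K - 6 = -154*√115 - 6 = -6 - 154*√115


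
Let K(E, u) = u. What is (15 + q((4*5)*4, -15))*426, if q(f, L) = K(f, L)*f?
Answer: -504810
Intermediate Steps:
q(f, L) = L*f
(15 + q((4*5)*4, -15))*426 = (15 - 15*4*5*4)*426 = (15 - 300*4)*426 = (15 - 15*80)*426 = (15 - 1200)*426 = -1185*426 = -504810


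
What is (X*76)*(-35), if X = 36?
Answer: -95760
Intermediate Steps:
(X*76)*(-35) = (36*76)*(-35) = 2736*(-35) = -95760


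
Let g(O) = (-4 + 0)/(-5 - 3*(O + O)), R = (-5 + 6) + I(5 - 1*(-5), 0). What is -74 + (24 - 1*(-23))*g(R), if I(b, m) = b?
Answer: -5066/71 ≈ -71.352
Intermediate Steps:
R = 11 (R = (-5 + 6) + (5 - 1*(-5)) = 1 + (5 + 5) = 1 + 10 = 11)
g(O) = -4/(-5 - 6*O)
-74 + (24 - 1*(-23))*g(R) = -74 + (24 - 1*(-23))*(4/(5 + 6*11)) = -74 + (24 + 23)*(4/(5 + 66)) = -74 + 47*(4/71) = -74 + 188/71 = -5066/71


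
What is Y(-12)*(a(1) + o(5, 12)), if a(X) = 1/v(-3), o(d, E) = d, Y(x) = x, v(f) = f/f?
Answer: -72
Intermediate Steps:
v(f) = 1
a(X) = 1 (a(X) = 1/1 = 1)
Y(-12)*(a(1) + o(5, 12)) = -12*(1 + 5) = -12*6 = -72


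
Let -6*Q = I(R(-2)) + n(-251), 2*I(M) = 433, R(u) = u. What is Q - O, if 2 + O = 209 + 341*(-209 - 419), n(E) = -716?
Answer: 856097/4 ≈ 2.1402e+5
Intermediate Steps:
O = -213941 (O = -2 + (209 + 341*(-209 - 419)) = -2 + (209 + 341*(-628)) = -2 + (209 - 214148) = -2 - 213939 = -213941)
I(M) = 433/2 (I(M) = (½)*433 = 433/2)
Q = 333/4 (Q = -(433/2 - 716)/6 = -⅙*(-999/2) = 333/4 ≈ 83.250)
Q - O = 333/4 - 1*(-213941) = 333/4 + 213941 = 856097/4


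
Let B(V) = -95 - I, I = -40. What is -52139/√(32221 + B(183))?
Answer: -52139*√3574/10722 ≈ -290.71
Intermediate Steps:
B(V) = -55 (B(V) = -95 - 1*(-40) = -95 + 40 = -55)
-52139/√(32221 + B(183)) = -52139/√(32221 - 55) = -52139*√3574/10722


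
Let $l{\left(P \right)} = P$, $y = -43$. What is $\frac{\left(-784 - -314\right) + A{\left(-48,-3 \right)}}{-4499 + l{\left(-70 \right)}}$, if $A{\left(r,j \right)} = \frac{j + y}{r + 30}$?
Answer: $\frac{4207}{41121} \approx 0.10231$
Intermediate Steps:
$A{\left(r,j \right)} = \frac{-43 + j}{30 + r}$ ($A{\left(r,j \right)} = \frac{j - 43}{r + 30} = \frac{-43 + j}{30 + r}$)
$\frac{\left(-784 - -314\right) + A{\left(-48,-3 \right)}}{-4499 + l{\left(-70 \right)}} = \frac{\left(-784 - -314\right) + \frac{-43 - 3}{30 - 48}}{-4499 - 70} = \frac{\left(-784 + 314\right) + \frac{1}{-18} \left(-46\right)}{-4569} = \left(-470 - - \frac{23}{9}\right) \left(- \frac{1}{4569}\right) = \left(-470 + \frac{23}{9}\right) \left(- \frac{1}{4569}\right) = \left(- \frac{4207}{9}\right) \left(- \frac{1}{4569}\right) = \frac{4207}{41121}$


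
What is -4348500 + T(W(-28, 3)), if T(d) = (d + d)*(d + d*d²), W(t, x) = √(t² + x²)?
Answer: -3089216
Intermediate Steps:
T(d) = 2*d*(d + d³) (T(d) = (2*d)*(d + d³) = 2*d*(d + d³))
-4348500 + T(W(-28, 3)) = -4348500 + 2*(√((-28)² + 3²))²*(1 + (√((-28)² + 3²))²) = -4348500 + 2*(√(784 + 9))²*(1 + (√(784 + 9))²) = -4348500 + 2*(√793)²*(1 + (√793)²) = -4348500 + 2*793*(1 + 793) = -4348500 + 2*793*794 = -4348500 + 1259284 = -3089216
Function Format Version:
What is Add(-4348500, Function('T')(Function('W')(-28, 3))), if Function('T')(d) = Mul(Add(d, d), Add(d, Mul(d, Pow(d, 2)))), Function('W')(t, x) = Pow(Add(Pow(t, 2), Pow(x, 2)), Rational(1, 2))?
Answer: -3089216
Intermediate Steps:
Function('T')(d) = Mul(2, d, Add(d, Pow(d, 3))) (Function('T')(d) = Mul(Mul(2, d), Add(d, Pow(d, 3))) = Mul(2, d, Add(d, Pow(d, 3))))
Add(-4348500, Function('T')(Function('W')(-28, 3))) = Add(-4348500, Mul(2, Pow(Pow(Add(Pow(-28, 2), Pow(3, 2)), Rational(1, 2)), 2), Add(1, Pow(Pow(Add(Pow(-28, 2), Pow(3, 2)), Rational(1, 2)), 2)))) = Add(-4348500, Mul(2, Pow(Pow(Add(784, 9), Rational(1, 2)), 2), Add(1, Pow(Pow(Add(784, 9), Rational(1, 2)), 2)))) = Add(-4348500, Mul(2, Pow(Pow(793, Rational(1, 2)), 2), Add(1, Pow(Pow(793, Rational(1, 2)), 2)))) = Add(-4348500, Mul(2, 793, Add(1, 793))) = Add(-4348500, Mul(2, 793, 794)) = Add(-4348500, 1259284) = -3089216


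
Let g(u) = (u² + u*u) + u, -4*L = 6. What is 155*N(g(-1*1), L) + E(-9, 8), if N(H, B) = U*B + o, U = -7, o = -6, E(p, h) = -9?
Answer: 1377/2 ≈ 688.50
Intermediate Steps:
L = -3/2 (L = -¼*6 = -3/2 ≈ -1.5000)
g(u) = u + 2*u² (g(u) = (u² + u²) + u = 2*u² + u = u + 2*u²)
N(H, B) = -6 - 7*B (N(H, B) = -7*B - 6 = -6 - 7*B)
155*N(g(-1*1), L) + E(-9, 8) = 155*(-6 - 7*(-3/2)) - 9 = 155*(-6 + 21/2) - 9 = 155*(9/2) - 9 = 1395/2 - 9 = 1377/2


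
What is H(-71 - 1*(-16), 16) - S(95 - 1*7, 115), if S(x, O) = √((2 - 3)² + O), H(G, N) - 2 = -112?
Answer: -110 - 2*√29 ≈ -120.77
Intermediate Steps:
H(G, N) = -110 (H(G, N) = 2 - 112 = -110)
S(x, O) = √(1 + O) (S(x, O) = √((-1)² + O) = √(1 + O))
H(-71 - 1*(-16), 16) - S(95 - 1*7, 115) = -110 - √(1 + 115) = -110 - √116 = -110 - 2*√29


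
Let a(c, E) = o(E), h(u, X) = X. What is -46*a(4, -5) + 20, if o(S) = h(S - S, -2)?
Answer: 112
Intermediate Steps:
o(S) = -2
a(c, E) = -2
-46*a(4, -5) + 20 = -46*(-2) + 20 = 92 + 20 = 112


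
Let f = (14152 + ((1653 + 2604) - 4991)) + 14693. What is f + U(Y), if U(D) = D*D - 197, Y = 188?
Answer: 63258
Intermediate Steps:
f = 28111 (f = (14152 + (4257 - 4991)) + 14693 = (14152 - 734) + 14693 = 13418 + 14693 = 28111)
U(D) = -197 + D² (U(D) = D² - 197 = -197 + D²)
f + U(Y) = 28111 + (-197 + 188²) = 28111 + (-197 + 35344) = 28111 + 35147 = 63258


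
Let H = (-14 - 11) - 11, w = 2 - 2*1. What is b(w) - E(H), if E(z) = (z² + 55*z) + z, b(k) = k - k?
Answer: 720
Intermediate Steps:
w = 0 (w = 2 - 2 = 0)
H = -36 (H = -25 - 11 = -36)
b(k) = 0
E(z) = z² + 56*z
b(w) - E(H) = 0 - (-36)*(56 - 36) = 0 - (-36)*20 = 0 - 1*(-720) = 0 + 720 = 720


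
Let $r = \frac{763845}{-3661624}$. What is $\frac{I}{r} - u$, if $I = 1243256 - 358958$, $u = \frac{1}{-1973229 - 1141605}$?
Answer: $- \frac{3361909672354748041}{793083458910} \approx -4.239 \cdot 10^{6}$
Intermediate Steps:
$u = - \frac{1}{3114834}$ ($u = \frac{1}{-3114834} = - \frac{1}{3114834} \approx -3.2104 \cdot 10^{-7}$)
$r = - \frac{763845}{3661624}$ ($r = 763845 \left(- \frac{1}{3661624}\right) = - \frac{763845}{3661624} \approx -0.20861$)
$I = 884298$ ($I = 1243256 - 358958 = 884298$)
$\frac{I}{r} - u = \frac{884298}{- \frac{763845}{3661624}} - - \frac{1}{3114834} = 884298 \left(- \frac{3661624}{763845}\right) + \frac{1}{3114834} = - \frac{1079322259984}{254615} + \frac{1}{3114834} = - \frac{3361909672354748041}{793083458910}$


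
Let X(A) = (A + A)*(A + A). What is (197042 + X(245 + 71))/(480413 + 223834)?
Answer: 198822/234749 ≈ 0.84696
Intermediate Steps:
X(A) = 4*A**2 (X(A) = (2*A)*(2*A) = 4*A**2)
(197042 + X(245 + 71))/(480413 + 223834) = (197042 + 4*(245 + 71)**2)/(480413 + 223834) = (197042 + 4*316**2)/704247 = (197042 + 4*99856)*(1/704247) = (197042 + 399424)*(1/704247) = 596466*(1/704247) = 198822/234749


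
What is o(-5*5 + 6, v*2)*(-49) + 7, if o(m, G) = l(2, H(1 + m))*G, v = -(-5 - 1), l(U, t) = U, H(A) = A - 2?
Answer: -1169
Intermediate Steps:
H(A) = -2 + A
v = 6 (v = -1*(-6) = 6)
o(m, G) = 2*G
o(-5*5 + 6, v*2)*(-49) + 7 = (2*(6*2))*(-49) + 7 = (2*12)*(-49) + 7 = 24*(-49) + 7 = -1176 + 7 = -1169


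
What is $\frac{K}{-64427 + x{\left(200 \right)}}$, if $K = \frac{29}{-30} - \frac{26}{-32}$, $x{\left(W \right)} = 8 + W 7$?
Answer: $\frac{37}{15124560} \approx 2.4464 \cdot 10^{-6}$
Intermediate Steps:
$x{\left(W \right)} = 8 + 7 W$
$K = - \frac{37}{240}$ ($K = 29 \left(- \frac{1}{30}\right) - - \frac{13}{16} = - \frac{29}{30} + \frac{13}{16} = - \frac{37}{240} \approx -0.15417$)
$\frac{K}{-64427 + x{\left(200 \right)}} = - \frac{37}{240 \left(-64427 + \left(8 + 7 \cdot 200\right)\right)} = - \frac{37}{240 \left(-64427 + \left(8 + 1400\right)\right)} = - \frac{37}{240 \left(-64427 + 1408\right)} = - \frac{37}{240 \left(-63019\right)} = \left(- \frac{37}{240}\right) \left(- \frac{1}{63019}\right) = \frac{37}{15124560}$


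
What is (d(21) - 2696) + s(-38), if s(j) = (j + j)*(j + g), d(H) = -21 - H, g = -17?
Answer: 1442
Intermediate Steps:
s(j) = 2*j*(-17 + j) (s(j) = (j + j)*(j - 17) = (2*j)*(-17 + j) = 2*j*(-17 + j))
(d(21) - 2696) + s(-38) = ((-21 - 1*21) - 2696) + 2*(-38)*(-17 - 38) = ((-21 - 21) - 2696) + 2*(-38)*(-55) = (-42 - 2696) + 4180 = -2738 + 4180 = 1442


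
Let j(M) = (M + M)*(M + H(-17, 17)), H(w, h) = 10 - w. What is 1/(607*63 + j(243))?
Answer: 1/169461 ≈ 5.9011e-6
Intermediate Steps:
j(M) = 2*M*(27 + M) (j(M) = (M + M)*(M + (10 - 1*(-17))) = (2*M)*(M + (10 + 17)) = (2*M)*(M + 27) = (2*M)*(27 + M) = 2*M*(27 + M))
1/(607*63 + j(243)) = 1/(607*63 + 2*243*(27 + 243)) = 1/(38241 + 2*243*270) = 1/(38241 + 131220) = 1/169461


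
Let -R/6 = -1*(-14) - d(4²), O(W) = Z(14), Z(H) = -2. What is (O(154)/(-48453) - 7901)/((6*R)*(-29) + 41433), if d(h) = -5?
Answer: -382827151/2968666857 ≈ -0.12896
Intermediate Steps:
O(W) = -2
R = -114 (R = -6*(-1*(-14) - 1*(-5)) = -6*(14 + 5) = -6*19 = -114)
(O(154)/(-48453) - 7901)/((6*R)*(-29) + 41433) = (-2/(-48453) - 7901)/((6*(-114))*(-29) + 41433) = (-2*(-1/48453) - 7901)/(-684*(-29) + 41433) = (2/48453 - 7901)/(19836 + 41433) = -382827151/48453/61269 = -382827151/48453*1/61269 = -382827151/2968666857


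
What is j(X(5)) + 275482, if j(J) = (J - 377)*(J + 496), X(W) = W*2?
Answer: 89780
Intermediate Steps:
X(W) = 2*W
j(J) = (-377 + J)*(496 + J)
j(X(5)) + 275482 = (-186992 + (2*5)² + 119*(2*5)) + 275482 = (-186992 + 10² + 119*10) + 275482 = (-186992 + 100 + 1190) + 275482 = -185702 + 275482 = 89780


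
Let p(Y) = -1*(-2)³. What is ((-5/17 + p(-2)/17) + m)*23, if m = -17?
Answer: -6578/17 ≈ -386.94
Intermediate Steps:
p(Y) = 8 (p(Y) = -1*(-8) = 8)
((-5/17 + p(-2)/17) + m)*23 = ((-5/17 + 8/17) - 17)*23 = (3/17 - 17)*23 = -286/17*23 = -6578/17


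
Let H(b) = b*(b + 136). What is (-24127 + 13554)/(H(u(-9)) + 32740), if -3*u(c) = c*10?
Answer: -10573/37720 ≈ -0.28030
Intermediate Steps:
u(c) = -10*c/3 (u(c) = -c*10/3 = -10*c/3)
H(b) = b*(136 + b)
(-24127 + 13554)/(H(u(-9)) + 32740) = (-24127 + 13554)/((-10/3*(-9))*(136 - 10/3*(-9)) + 32740) = -10573/(30*(136 + 30) + 32740) = -10573/(30*166 + 32740) = -10573/(4980 + 32740) = -10573/37720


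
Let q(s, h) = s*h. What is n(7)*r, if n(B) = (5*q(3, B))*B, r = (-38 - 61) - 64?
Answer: -119805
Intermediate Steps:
r = -163 (r = -99 - 64 = -163)
q(s, h) = h*s
n(B) = 15*B**2 (n(B) = (5*(B*3))*B = (5*(3*B))*B = (15*B)*B = 15*B**2)
n(7)*r = (15*7**2)*(-163) = (15*49)*(-163) = 735*(-163) = -119805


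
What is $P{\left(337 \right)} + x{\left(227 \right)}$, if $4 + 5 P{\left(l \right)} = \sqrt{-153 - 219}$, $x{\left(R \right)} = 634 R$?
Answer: $\frac{719586}{5} + \frac{2 i \sqrt{93}}{5} \approx 1.4392 \cdot 10^{5} + 3.8575 i$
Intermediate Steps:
$P{\left(l \right)} = - \frac{4}{5} + \frac{2 i \sqrt{93}}{5}$ ($P{\left(l \right)} = - \frac{4}{5} + \frac{\sqrt{-153 - 219}}{5} = - \frac{4}{5} + \frac{\sqrt{-372}}{5} = - \frac{4}{5} + \frac{2 i \sqrt{93}}{5}$)
$P{\left(337 \right)} + x{\left(227 \right)} = \left(- \frac{4}{5} + \frac{2 i \sqrt{93}}{5}\right) + 634 \cdot 227 = \left(- \frac{4}{5} + \frac{2 i \sqrt{93}}{5}\right) + 143918 = \frac{719586}{5} + \frac{2 i \sqrt{93}}{5}$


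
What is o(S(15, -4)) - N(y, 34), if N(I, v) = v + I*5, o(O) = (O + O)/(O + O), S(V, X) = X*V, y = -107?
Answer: 502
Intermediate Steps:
S(V, X) = V*X
o(O) = 1 (o(O) = (2*O)/((2*O)) = (2*O)*(1/(2*O)) = 1)
N(I, v) = v + 5*I
o(S(15, -4)) - N(y, 34) = 1 - (34 + 5*(-107)) = 1 - (34 - 535) = 1 - 1*(-501) = 1 + 501 = 502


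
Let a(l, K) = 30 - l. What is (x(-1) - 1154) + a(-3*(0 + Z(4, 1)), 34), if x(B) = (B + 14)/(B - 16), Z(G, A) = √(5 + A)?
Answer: -19121/17 + 3*√6 ≈ -1117.4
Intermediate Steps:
x(B) = (14 + B)/(-16 + B)
(x(-1) - 1154) + a(-3*(0 + Z(4, 1)), 34) = ((14 - 1)/(-16 - 1) - 1154) + (30 - (-3)*(0 + √(5 + 1))) = (13/(-17) - 1154) + (30 - (-3)*(0 + √6)) = (-1/17*13 - 1154) + (30 - (-3)*√6) = (-13/17 - 1154) + (30 + 3*√6) = -19631/17 + (30 + 3*√6) = -19121/17 + 3*√6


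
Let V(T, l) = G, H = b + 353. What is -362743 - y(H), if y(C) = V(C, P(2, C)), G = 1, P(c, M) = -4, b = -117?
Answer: -362744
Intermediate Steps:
H = 236 (H = -117 + 353 = 236)
V(T, l) = 1
y(C) = 1
-362743 - y(H) = -362743 - 1*1 = -362743 - 1 = -362744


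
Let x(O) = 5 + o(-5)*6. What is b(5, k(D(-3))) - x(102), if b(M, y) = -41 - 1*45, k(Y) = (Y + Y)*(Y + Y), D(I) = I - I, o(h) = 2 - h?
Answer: -133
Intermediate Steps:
D(I) = 0
k(Y) = 4*Y² (k(Y) = (2*Y)*(2*Y) = 4*Y²)
x(O) = 47 (x(O) = 5 + (2 - 1*(-5))*6 = 5 + (2 + 5)*6 = 5 + 7*6 = 5 + 42 = 47)
b(M, y) = -86 (b(M, y) = -41 - 45 = -86)
b(5, k(D(-3))) - x(102) = -86 - 1*47 = -86 - 47 = -133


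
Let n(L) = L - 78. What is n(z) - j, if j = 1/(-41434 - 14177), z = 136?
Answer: 3225439/55611 ≈ 58.000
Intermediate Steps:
j = -1/55611 (j = 1/(-55611) = -1/55611 ≈ -1.7982e-5)
n(L) = -78 + L
n(z) - j = (-78 + 136) - 1*(-1/55611) = 58 + 1/55611 = 3225439/55611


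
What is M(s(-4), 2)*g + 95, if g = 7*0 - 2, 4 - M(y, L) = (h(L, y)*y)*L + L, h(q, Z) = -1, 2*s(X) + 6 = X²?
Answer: 71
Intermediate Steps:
s(X) = -3 + X²/2
M(y, L) = 4 - L + L*y (M(y, L) = 4 - ((-y)*L + L) = 4 - (-L*y + L) = 4 - (L - L*y) = 4 + (-L + L*y) = 4 - L + L*y)
g = -2 (g = 0 - 2 = -2)
M(s(-4), 2)*g + 95 = (4 - 1*2 + 2*(-3 + (½)*(-4)²))*(-2) + 95 = (4 - 2 + 2*(-3 + (½)*16))*(-2) + 95 = (4 - 2 + 2*(-3 + 8))*(-2) + 95 = (4 - 2 + 2*5)*(-2) + 95 = (4 - 2 + 10)*(-2) + 95 = 12*(-2) + 95 = -24 + 95 = 71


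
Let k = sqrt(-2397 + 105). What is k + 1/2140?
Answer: 1/2140 + 2*I*sqrt(573) ≈ 0.00046729 + 47.875*I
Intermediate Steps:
k = 2*I*sqrt(573) (k = sqrt(-2292) = 2*I*sqrt(573) ≈ 47.875*I)
k + 1/2140 = 2*I*sqrt(573) + 1/2140 = 1/2140 + 2*I*sqrt(573)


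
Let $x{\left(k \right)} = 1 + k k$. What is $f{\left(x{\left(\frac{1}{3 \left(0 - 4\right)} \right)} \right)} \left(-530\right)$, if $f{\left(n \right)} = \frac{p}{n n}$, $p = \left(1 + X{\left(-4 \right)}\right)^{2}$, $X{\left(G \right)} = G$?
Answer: $- \frac{19782144}{4205} \approx -4704.4$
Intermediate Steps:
$p = 9$ ($p = \left(1 - 4\right)^{2} = \left(-3\right)^{2} = 9$)
$x{\left(k \right)} = 1 + k^{2}$
$f{\left(n \right)} = \frac{9}{n^{2}}$ ($f{\left(n \right)} = \frac{9}{n n} = \frac{9}{n^{2}}$)
$f{\left(x{\left(\frac{1}{3 \left(0 - 4\right)} \right)} \right)} \left(-530\right) = \frac{9}{\left(1 + \left(\frac{1}{3 \left(0 - 4\right)}\right)^{2}\right)^{2}} \left(-530\right) = \frac{9}{\left(1 + \left(\frac{1}{3 \left(-4\right)}\right)^{2}\right)^{2}} \left(-530\right) = \frac{9}{\left(1 + \left(\frac{1}{-12}\right)^{2}\right)^{2}} \left(-530\right) = \frac{9}{\left(1 + \left(- \frac{1}{12}\right)^{2}\right)^{2}} \left(-530\right) = \frac{9}{\left(1 + \frac{1}{144}\right)^{2}} \left(-530\right) = \frac{9}{\frac{21025}{20736}} \left(-530\right) = 9 \cdot \frac{20736}{21025} \left(-530\right) = \frac{186624}{21025} \left(-530\right) = - \frac{19782144}{4205}$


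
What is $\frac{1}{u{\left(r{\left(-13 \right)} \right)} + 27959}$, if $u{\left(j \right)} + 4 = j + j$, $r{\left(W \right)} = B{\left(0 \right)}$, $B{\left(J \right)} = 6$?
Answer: $\frac{1}{27967} \approx 3.5756 \cdot 10^{-5}$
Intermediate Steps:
$r{\left(W \right)} = 6$
$u{\left(j \right)} = -4 + 2 j$ ($u{\left(j \right)} = -4 + \left(j + j\right) = -4 + 2 j$)
$\frac{1}{u{\left(r{\left(-13 \right)} \right)} + 27959} = \frac{1}{\left(-4 + 2 \cdot 6\right) + 27959} = \frac{1}{\left(-4 + 12\right) + 27959} = \frac{1}{8 + 27959} = \frac{1}{27967}$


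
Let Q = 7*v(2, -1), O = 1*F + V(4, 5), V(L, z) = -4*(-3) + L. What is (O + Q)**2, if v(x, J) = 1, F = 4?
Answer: 729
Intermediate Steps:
V(L, z) = 12 + L
O = 20 (O = 1*4 + (12 + 4) = 4 + 16 = 20)
Q = 7 (Q = 7*1 = 7)
(O + Q)**2 = (20 + 7)**2 = 27**2 = 729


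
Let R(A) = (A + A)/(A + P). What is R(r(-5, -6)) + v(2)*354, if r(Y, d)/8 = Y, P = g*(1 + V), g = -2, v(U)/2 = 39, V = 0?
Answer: 579892/21 ≈ 27614.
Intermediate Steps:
v(U) = 78 (v(U) = 2*39 = 78)
P = -2 (P = -2*(1 + 0) = -2*1 = -2)
r(Y, d) = 8*Y
R(A) = 2*A/(-2 + A) (R(A) = (A + A)/(A - 2) = (2*A)/(-2 + A) = 2*A/(-2 + A))
R(r(-5, -6)) + v(2)*354 = 2*(8*(-5))/(-2 + 8*(-5)) + 78*354 = 2*(-40)/(-2 - 40) + 27612 = 2*(-40)/(-42) + 27612 = 2*(-40)*(-1/42) + 27612 = 40/21 + 27612 = 579892/21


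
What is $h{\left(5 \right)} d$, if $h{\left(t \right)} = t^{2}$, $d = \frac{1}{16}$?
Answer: $\frac{25}{16} \approx 1.5625$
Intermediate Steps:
$d = \frac{1}{16} \approx 0.0625$
$h{\left(5 \right)} d = 5^{2} \cdot \frac{1}{16} = 25 \cdot \frac{1}{16} = \frac{25}{16}$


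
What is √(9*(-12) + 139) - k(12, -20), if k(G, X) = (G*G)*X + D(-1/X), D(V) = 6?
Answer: 2874 + √31 ≈ 2879.6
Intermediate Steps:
k(G, X) = 6 + X*G² (k(G, X) = (G*G)*X + 6 = G²*X + 6 = X*G² + 6 = 6 + X*G²)
√(9*(-12) + 139) - k(12, -20) = √(9*(-12) + 139) - (6 - 20*12²) = √(-108 + 139) - (6 - 20*144) = √31 - (6 - 2880) = √31 - 1*(-2874) = √31 + 2874 = 2874 + √31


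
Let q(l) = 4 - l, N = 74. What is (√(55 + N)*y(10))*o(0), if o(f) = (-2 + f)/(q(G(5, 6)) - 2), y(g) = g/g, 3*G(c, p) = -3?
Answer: -2*√129/3 ≈ -7.5719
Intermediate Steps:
G(c, p) = -1 (G(c, p) = (⅓)*(-3) = -1)
y(g) = 1
o(f) = -⅔ + f/3 (o(f) = (-2 + f)/((4 - 1*(-1)) - 2) = (-2 + f)/((4 + 1) - 2) = (-2 + f)/(5 - 2) = (-2 + f)/3 = (-2 + f)*(⅓) = -⅔ + f/3)
(√(55 + N)*y(10))*o(0) = (√(55 + 74)*1)*(-⅔ + (⅓)*0) = (√129*1)*(-⅔ + 0) = √129*(-⅔) = -2*√129/3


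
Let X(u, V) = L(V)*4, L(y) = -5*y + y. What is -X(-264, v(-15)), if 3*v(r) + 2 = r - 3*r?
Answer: 448/3 ≈ 149.33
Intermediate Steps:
v(r) = -⅔ - 2*r/3 (v(r) = -⅔ + (r - 3*r)/3 = -⅔ + (-2*r)/3 = -⅔ - 2*r/3)
L(y) = -4*y
X(u, V) = -16*V (X(u, V) = -4*V*4 = -16*V)
-X(-264, v(-15)) = -(-16)*(-⅔ - ⅔*(-15)) = -(-16)*(-⅔ + 10) = -(-16)*28/3 = -1*(-448/3) = 448/3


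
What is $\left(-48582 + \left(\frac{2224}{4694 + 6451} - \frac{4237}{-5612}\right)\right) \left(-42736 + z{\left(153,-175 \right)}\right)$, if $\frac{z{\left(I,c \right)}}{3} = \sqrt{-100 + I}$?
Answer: $\frac{32463733990017268}{15636435} - \frac{3038537438227 \sqrt{53}}{20848580} \approx 2.0751 \cdot 10^{9}$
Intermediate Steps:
$z{\left(I,c \right)} = 3 \sqrt{-100 + I}$
$\left(-48582 + \left(\frac{2224}{4694 + 6451} - \frac{4237}{-5612}\right)\right) \left(-42736 + z{\left(153,-175 \right)}\right) = \left(-48582 + \left(\frac{2224}{4694 + 6451} - \frac{4237}{-5612}\right)\right) \left(-42736 + 3 \sqrt{-100 + 153}\right) = \left(-48582 + \left(\frac{2224}{11145} - - \frac{4237}{5612}\right)\right) \left(-42736 + 3 \sqrt{53}\right) = \left(-48582 + \left(2224 \cdot \frac{1}{11145} + \frac{4237}{5612}\right)\right) \left(-42736 + 3 \sqrt{53}\right) = \left(-48582 + \left(\frac{2224}{11145} + \frac{4237}{5612}\right)\right) \left(-42736 + 3 \sqrt{53}\right) = \left(-48582 + \frac{59702453}{62545740}\right) \left(-42736 + 3 \sqrt{53}\right) = - \frac{3038537438227 \left(-42736 + 3 \sqrt{53}\right)}{62545740} = \frac{32463733990017268}{15636435} - \frac{3038537438227 \sqrt{53}}{20848580}$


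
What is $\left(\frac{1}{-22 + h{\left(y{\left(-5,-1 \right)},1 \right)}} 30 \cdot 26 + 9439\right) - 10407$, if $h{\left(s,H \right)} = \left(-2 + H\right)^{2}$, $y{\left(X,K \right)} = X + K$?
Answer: $- \frac{7036}{7} \approx -1005.1$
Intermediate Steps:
$y{\left(X,K \right)} = K + X$
$\left(\frac{1}{-22 + h{\left(y{\left(-5,-1 \right)},1 \right)}} 30 \cdot 26 + 9439\right) - 10407 = \left(\frac{1}{-22 + \left(-2 + 1\right)^{2}} \cdot 30 \cdot 26 + 9439\right) - 10407 = \left(\frac{1}{-22 + \left(-1\right)^{2}} \cdot 30 \cdot 26 + 9439\right) - 10407 = \left(\frac{1}{-22 + 1} \cdot 30 \cdot 26 + 9439\right) - 10407 = \left(\frac{1}{-21} \cdot 30 \cdot 26 + 9439\right) - 10407 = \left(\left(- \frac{1}{21}\right) 30 \cdot 26 + 9439\right) - 10407 = \left(\left(- \frac{10}{7}\right) 26 + 9439\right) - 10407 = \left(- \frac{260}{7} + 9439\right) - 10407 = \frac{65813}{7} - 10407 = - \frac{7036}{7}$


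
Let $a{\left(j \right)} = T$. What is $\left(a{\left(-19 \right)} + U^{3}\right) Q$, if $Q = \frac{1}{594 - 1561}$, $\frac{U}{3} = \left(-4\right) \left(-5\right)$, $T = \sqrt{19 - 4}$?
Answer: $- \frac{216000}{967} - \frac{\sqrt{15}}{967} \approx -223.38$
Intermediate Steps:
$T = \sqrt{15} \approx 3.873$
$a{\left(j \right)} = \sqrt{15}$
$U = 60$ ($U = 3 \left(\left(-4\right) \left(-5\right)\right) = 3 \cdot 20 = 60$)
$Q = - \frac{1}{967}$ ($Q = \frac{1}{-967} = - \frac{1}{967} \approx -0.0010341$)
$\left(a{\left(-19 \right)} + U^{3}\right) Q = \left(\sqrt{15} + 60^{3}\right) \left(- \frac{1}{967}\right) = \left(\sqrt{15} + 216000\right) \left(- \frac{1}{967}\right) = \left(216000 + \sqrt{15}\right) \left(- \frac{1}{967}\right) = - \frac{216000}{967} - \frac{\sqrt{15}}{967}$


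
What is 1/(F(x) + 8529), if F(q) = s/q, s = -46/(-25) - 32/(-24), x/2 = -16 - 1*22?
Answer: 2850/24307531 ≈ 0.00011725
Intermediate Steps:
x = -76 (x = 2*(-16 - 1*22) = 2*(-16 - 22) = 2*(-38) = -76)
s = 238/75 (s = -46*(-1/25) - 32*(-1/24) = 46/25 + 4/3 = 238/75 ≈ 3.1733)
F(q) = 238/(75*q)
1/(F(x) + 8529) = 1/((238/75)/(-76) + 8529) = 1/((238/75)*(-1/76) + 8529) = 1/(-119/2850 + 8529) = 1/(24307531/2850) = 2850/24307531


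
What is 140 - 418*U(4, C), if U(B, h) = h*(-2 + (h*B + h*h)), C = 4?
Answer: -50020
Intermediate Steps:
U(B, h) = h*(-2 + h² + B*h) (U(B, h) = h*(-2 + (B*h + h²)) = h*(-2 + (h² + B*h)) = h*(-2 + h² + B*h))
140 - 418*U(4, C) = 140 - 1672*(-2 + 4² + 4*4) = 140 - 1672*(-2 + 16 + 16) = 140 - 1672*30 = 140 - 418*120 = 140 - 50160 = -50020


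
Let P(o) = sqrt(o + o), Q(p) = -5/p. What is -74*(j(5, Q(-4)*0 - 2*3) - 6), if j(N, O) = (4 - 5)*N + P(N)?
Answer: 814 - 74*sqrt(10) ≈ 579.99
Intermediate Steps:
P(o) = sqrt(2)*sqrt(o) (P(o) = sqrt(2*o) = sqrt(2)*sqrt(o))
j(N, O) = -N + sqrt(2)*sqrt(N) (j(N, O) = (4 - 5)*N + sqrt(2)*sqrt(N) = -N + sqrt(2)*sqrt(N))
-74*(j(5, Q(-4)*0 - 2*3) - 6) = -74*((-1*5 + sqrt(2)*sqrt(5)) - 6) = -74*((-5 + sqrt(10)) - 6) = -74*(-11 + sqrt(10)) = 814 - 74*sqrt(10)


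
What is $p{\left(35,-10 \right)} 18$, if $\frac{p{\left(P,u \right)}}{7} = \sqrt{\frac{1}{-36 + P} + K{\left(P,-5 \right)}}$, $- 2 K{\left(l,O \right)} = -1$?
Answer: $63 i \sqrt{2} \approx 89.095 i$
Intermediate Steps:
$K{\left(l,O \right)} = \frac{1}{2}$ ($K{\left(l,O \right)} = \left(- \frac{1}{2}\right) \left(-1\right) = \frac{1}{2}$)
$p{\left(P,u \right)} = 7 \sqrt{\frac{1}{2} + \frac{1}{-36 + P}}$ ($p{\left(P,u \right)} = 7 \sqrt{\frac{1}{-36 + P} + \frac{1}{2}} = 7 \sqrt{\frac{1}{2} + \frac{1}{-36 + P}}$)
$p{\left(35,-10 \right)} 18 = \frac{7 \sqrt{2} \sqrt{\frac{-34 + 35}{-36 + 35}}}{2} \cdot 18 = \frac{7 \sqrt{2} \sqrt{\frac{1}{-1} \cdot 1}}{2} \cdot 18 = \frac{7 \sqrt{2} \sqrt{\left(-1\right) 1}}{2} \cdot 18 = \frac{7 \sqrt{2} \sqrt{-1}}{2} \cdot 18 = \frac{7 \sqrt{2} i}{2} \cdot 18 = \frac{7 i \sqrt{2}}{2} \cdot 18 = 63 i \sqrt{2}$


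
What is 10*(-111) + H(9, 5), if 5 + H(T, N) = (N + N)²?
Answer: -1015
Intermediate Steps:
H(T, N) = -5 + 4*N² (H(T, N) = -5 + (N + N)² = -5 + (2*N)² = -5 + 4*N²)
10*(-111) + H(9, 5) = 10*(-111) + (-5 + 4*5²) = -1110 + (-5 + 4*25) = -1110 + (-5 + 100) = -1110 + 95 = -1015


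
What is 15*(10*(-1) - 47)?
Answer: -855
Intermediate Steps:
15*(10*(-1) - 47) = 15*(-10 - 47) = 15*(-57) = -855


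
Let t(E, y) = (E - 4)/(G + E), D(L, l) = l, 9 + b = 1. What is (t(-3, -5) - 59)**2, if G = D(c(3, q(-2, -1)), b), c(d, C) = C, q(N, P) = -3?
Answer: 412164/121 ≈ 3406.3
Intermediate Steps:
b = -8 (b = -9 + 1 = -8)
G = -8
t(E, y) = (-4 + E)/(-8 + E) (t(E, y) = (E - 4)/(-8 + E) = (-4 + E)/(-8 + E))
(t(-3, -5) - 59)**2 = ((-4 - 3)/(-8 - 3) - 59)**2 = (-7/(-11) - 59)**2 = (-1/11*(-7) - 59)**2 = (7/11 - 59)**2 = (-642/11)**2 = 412164/121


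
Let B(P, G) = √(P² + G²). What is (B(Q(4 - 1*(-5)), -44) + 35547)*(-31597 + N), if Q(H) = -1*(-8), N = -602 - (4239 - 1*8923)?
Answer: -978075705 - 550300*√5 ≈ -9.7931e+8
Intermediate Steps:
N = 4082 (N = -602 - (4239 - 8923) = -602 - 1*(-4684) = -602 + 4684 = 4082)
Q(H) = 8
B(P, G) = √(G² + P²)
(B(Q(4 - 1*(-5)), -44) + 35547)*(-31597 + N) = (√((-44)² + 8²) + 35547)*(-31597 + 4082) = (√(1936 + 64) + 35547)*(-27515) = (√2000 + 35547)*(-27515) = (20*√5 + 35547)*(-27515) = (35547 + 20*√5)*(-27515) = -978075705 - 550300*√5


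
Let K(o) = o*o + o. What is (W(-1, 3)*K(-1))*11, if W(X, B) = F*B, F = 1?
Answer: 0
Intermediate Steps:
W(X, B) = B (W(X, B) = 1*B = B)
K(o) = o + o² (K(o) = o² + o = o + o²)
(W(-1, 3)*K(-1))*11 = (3*(-(1 - 1)))*11 = (3*(-1*0))*11 = (3*0)*11 = 0*11 = 0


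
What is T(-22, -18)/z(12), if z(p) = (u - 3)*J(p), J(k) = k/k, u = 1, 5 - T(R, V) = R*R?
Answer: 479/2 ≈ 239.50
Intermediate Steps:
T(R, V) = 5 - R² (T(R, V) = 5 - R*R = 5 - R²)
J(k) = 1
z(p) = -2 (z(p) = (1 - 3)*1 = -2*1 = -2)
T(-22, -18)/z(12) = (5 - 1*(-22)²)/(-2) = (5 - 1*484)*(-½) = (5 - 484)*(-½) = -479*(-½) = 479/2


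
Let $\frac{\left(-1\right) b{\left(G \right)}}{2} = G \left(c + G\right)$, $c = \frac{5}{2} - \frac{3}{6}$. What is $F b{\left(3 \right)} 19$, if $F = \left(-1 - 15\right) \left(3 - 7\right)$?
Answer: $-36480$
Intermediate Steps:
$c = 2$ ($c = 5 \cdot \frac{1}{2} - \frac{1}{2} = \frac{5}{2} - \frac{1}{2} = 2$)
$F = 64$ ($F = \left(-16\right) \left(-4\right) = 64$)
$b{\left(G \right)} = - 2 G \left(2 + G\right)$
$F b{\left(3 \right)} 19 = 64 \left(\left(-2\right) 3 \left(2 + 3\right)\right) 19 = 64 \left(\left(-2\right) 3 \cdot 5\right) 19 = 64 \left(-30\right) 19 = \left(-1920\right) 19 = -36480$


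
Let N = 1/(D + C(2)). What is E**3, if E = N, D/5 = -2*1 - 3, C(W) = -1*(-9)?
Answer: -1/4096 ≈ -0.00024414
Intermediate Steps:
C(W) = 9
D = -25 (D = 5*(-2*1 - 3) = 5*(-2 - 3) = 5*(-5) = -25)
N = -1/16 (N = 1/(-25 + 9) = 1/(-16) = -1/16 ≈ -0.062500)
E = -1/16 ≈ -0.062500
E**3 = (-1/16)**3 = -1/4096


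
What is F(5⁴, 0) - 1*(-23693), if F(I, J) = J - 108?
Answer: 23585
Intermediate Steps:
F(I, J) = -108 + J
F(5⁴, 0) - 1*(-23693) = (-108 + 0) - 1*(-23693) = -108 + 23693 = 23585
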